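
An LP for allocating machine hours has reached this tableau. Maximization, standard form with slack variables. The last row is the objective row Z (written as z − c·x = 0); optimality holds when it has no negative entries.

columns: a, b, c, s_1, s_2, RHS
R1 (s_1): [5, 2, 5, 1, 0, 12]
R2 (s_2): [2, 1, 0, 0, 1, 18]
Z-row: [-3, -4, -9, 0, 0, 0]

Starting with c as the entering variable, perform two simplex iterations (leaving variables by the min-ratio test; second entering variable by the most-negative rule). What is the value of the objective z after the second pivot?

Ratio test on column c — row 1: 12/5 = 12/5; row 2: entry 0 ≤ 0. Minimum is 12/5 at row 1 (s_1 leaves); pivot element 5.
Pivot on row 1; the Z-row RHS becomes 0 − (-9)·(12/5) = 108/5.
Next entering variable (most negative Z-row entry -2/5): b.
Ratio test on column b — row 1: (12/5)/(2/5) = 6; row 2: 18/1 = 18. Minimum is 6 at row 1 (c leaves); pivot element 2/5.
After the second pivot the Z-row RHS is 108/5 − (-2/5)·6 = 24.

24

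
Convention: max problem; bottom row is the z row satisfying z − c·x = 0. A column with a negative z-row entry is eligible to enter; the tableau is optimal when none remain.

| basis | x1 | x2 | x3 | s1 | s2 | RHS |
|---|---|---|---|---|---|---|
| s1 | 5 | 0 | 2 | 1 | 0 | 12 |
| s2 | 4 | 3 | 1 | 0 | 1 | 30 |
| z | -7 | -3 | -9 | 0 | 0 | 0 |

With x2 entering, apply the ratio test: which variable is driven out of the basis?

Column x2 entries and ratios — s1: 0 ≤ 0, skip; s2: 30/3 = 10.
Smallest ratio is 10 in the row of s2, so s2 leaves.

s2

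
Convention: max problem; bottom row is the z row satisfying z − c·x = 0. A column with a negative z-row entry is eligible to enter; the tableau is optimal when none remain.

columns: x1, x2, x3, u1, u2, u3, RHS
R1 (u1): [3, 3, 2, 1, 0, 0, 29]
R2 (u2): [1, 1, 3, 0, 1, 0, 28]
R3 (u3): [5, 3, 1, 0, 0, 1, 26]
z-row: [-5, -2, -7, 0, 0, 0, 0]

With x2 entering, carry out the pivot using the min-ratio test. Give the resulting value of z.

52/3

Ratio test on column x2 — row 1: 29/3 = 29/3; row 2: 28/1 = 28; row 3: 26/3 = 26/3. Minimum is 26/3 at row 3 (u3 leaves); pivot element 3.
Pivot on row 3; the z-row RHS becomes 0 − (-2)·(26/3) = 52/3.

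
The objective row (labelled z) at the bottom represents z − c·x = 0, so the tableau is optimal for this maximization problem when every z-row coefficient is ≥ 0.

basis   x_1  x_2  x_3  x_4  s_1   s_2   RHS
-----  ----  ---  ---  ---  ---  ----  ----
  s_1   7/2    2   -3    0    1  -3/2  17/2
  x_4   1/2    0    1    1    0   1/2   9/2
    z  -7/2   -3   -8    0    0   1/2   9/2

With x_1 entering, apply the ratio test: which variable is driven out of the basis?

Column x_1 entries and ratios — s_1: (17/2)/(7/2) = 17/7; x_4: (9/2)/(1/2) = 9.
Smallest ratio is 17/7 in the row of s_1, so s_1 leaves.

s_1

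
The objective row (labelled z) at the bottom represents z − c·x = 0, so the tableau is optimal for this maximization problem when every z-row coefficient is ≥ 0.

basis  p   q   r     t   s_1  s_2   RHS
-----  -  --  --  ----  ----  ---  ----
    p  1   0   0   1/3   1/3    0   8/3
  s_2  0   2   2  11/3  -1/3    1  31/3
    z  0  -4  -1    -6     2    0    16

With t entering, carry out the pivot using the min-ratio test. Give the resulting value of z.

362/11

Ratio test on column t — row 1: (8/3)/(1/3) = 8; row 2: (31/3)/(11/3) = 31/11. Minimum is 31/11 at row 2 (s_2 leaves); pivot element 11/3.
Pivot on row 2; the z-row RHS becomes 16 − (-6)·(31/11) = 362/11.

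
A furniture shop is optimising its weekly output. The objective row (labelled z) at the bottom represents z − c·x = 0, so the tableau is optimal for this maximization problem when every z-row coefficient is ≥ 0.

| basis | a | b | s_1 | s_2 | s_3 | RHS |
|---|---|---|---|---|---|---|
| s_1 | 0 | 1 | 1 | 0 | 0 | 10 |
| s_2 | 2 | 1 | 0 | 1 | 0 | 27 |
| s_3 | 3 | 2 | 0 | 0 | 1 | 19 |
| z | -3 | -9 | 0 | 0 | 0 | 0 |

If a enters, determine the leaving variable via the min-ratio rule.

s_3

Column a entries and ratios — s_1: 0 ≤ 0, skip; s_2: 27/2 = 27/2; s_3: 19/3 = 19/3.
Smallest ratio is 19/3 in the row of s_3, so s_3 leaves.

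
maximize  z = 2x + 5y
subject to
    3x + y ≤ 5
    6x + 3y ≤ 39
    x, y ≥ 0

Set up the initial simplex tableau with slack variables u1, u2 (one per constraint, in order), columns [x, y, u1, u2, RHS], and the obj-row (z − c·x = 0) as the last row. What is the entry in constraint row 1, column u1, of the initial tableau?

1

Slack u1 belongs to constraint 1; its column is the unit vector e_1, so the entry in row 1 is 1.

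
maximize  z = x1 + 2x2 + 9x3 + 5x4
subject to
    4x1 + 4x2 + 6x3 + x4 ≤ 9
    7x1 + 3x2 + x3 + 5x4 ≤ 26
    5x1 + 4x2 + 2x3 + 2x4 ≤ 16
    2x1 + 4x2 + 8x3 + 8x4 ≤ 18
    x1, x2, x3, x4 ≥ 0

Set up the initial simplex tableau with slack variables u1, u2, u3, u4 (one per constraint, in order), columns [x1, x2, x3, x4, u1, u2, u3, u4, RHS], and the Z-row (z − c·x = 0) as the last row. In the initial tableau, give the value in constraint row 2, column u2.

Slack u2 belongs to constraint 2; its column is the unit vector e_2, so the entry in row 2 is 1.

1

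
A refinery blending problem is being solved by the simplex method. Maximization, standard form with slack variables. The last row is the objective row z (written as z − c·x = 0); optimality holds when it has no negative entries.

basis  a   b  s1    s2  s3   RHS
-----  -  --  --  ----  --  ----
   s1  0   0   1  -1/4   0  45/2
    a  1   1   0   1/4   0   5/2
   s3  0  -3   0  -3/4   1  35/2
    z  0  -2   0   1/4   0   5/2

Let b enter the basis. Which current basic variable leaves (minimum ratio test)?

a

Column b entries and ratios — s1: 0 ≤ 0, skip; a: (5/2)/1 = 5/2; s3: -3 ≤ 0, skip.
Smallest ratio is 5/2 in the row of a, so a leaves.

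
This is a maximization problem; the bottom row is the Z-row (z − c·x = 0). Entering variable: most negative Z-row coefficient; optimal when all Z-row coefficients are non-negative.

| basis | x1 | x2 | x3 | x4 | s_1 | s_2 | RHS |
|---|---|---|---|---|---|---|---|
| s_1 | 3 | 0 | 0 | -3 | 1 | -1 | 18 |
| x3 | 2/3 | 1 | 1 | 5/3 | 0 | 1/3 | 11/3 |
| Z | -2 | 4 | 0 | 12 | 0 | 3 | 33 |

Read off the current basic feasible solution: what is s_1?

18

s_1 is basic (row 1); its value is the RHS of that row, 18.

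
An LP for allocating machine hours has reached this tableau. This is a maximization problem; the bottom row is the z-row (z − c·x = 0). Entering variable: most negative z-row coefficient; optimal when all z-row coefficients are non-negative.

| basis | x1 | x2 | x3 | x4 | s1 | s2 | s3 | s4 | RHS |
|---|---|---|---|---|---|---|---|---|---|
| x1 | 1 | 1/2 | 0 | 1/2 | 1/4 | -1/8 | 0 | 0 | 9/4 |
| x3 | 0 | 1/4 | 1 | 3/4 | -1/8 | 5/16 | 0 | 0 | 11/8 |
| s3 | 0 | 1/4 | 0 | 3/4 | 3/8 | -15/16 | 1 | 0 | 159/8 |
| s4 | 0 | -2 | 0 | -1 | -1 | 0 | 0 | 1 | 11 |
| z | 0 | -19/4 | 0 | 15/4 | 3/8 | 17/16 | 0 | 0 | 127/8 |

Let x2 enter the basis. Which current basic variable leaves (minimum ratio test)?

x1

Column x2 entries and ratios — x1: (9/4)/(1/2) = 9/2; x3: (11/8)/(1/4) = 11/2; s3: (159/8)/(1/4) = 159/2; s4: -2 ≤ 0, skip.
Smallest ratio is 9/2 in the row of x1, so x1 leaves.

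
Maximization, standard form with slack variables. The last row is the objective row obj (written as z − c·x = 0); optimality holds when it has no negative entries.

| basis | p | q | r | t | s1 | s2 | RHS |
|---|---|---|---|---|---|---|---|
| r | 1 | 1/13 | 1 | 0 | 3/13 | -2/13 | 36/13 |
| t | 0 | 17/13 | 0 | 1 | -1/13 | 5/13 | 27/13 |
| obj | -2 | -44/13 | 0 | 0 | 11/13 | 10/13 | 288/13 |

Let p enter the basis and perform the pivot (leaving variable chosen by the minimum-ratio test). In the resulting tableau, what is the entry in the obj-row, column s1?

17/13

Ratio test on column p — row 1: (36/13)/1 = 36/13; row 2: entry 0 ≤ 0. Minimum is 36/13 at row 1 (r leaves); pivot element 1.
Divide row 1 by 1; eliminate column p from the other rows.
obj-row update in column s1: 11/13 − (-2)·(3/13) = 17/13.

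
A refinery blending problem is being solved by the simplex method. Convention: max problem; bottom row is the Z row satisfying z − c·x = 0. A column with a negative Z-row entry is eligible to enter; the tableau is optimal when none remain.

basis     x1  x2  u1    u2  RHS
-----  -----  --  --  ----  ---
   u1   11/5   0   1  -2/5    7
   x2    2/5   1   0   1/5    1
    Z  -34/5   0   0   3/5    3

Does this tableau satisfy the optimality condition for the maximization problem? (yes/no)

The Z-row has a negative entry -34/5 in column x1, so it is not optimal.

no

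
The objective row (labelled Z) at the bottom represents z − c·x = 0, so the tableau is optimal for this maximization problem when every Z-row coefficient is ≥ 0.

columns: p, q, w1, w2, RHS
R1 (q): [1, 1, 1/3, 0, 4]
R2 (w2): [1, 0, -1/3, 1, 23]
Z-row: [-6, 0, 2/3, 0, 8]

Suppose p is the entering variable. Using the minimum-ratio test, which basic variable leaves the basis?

q

Column p entries and ratios — q: 4/1 = 4; w2: 23/1 = 23.
Smallest ratio is 4 in the row of q, so q leaves.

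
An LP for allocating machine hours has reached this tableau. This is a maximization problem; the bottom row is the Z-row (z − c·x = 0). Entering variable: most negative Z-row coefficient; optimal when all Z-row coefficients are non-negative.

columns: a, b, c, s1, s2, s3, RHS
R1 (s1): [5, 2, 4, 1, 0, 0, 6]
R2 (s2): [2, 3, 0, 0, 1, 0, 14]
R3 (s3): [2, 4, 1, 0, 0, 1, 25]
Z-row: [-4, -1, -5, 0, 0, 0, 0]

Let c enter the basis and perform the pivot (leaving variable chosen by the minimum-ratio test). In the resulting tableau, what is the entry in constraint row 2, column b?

Ratio test on column c — row 1: 6/4 = 3/2; row 2: entry 0 ≤ 0; row 3: 25/1 = 25. Minimum is 3/2 at row 1 (s1 leaves); pivot element 4.
Divide row 1 by 4; eliminate column c from the other rows.
Row 2 update in column b: 3 − 0·(1/2) = 3.

3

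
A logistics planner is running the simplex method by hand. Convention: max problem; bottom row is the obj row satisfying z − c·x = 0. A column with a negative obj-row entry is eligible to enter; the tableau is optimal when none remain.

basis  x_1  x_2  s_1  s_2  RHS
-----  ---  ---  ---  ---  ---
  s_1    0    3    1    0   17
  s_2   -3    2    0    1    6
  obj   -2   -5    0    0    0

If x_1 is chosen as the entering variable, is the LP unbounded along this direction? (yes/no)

Every constraint-row entry in column x_1 is ≤ 0, so increasing x_1 is unbounded.

yes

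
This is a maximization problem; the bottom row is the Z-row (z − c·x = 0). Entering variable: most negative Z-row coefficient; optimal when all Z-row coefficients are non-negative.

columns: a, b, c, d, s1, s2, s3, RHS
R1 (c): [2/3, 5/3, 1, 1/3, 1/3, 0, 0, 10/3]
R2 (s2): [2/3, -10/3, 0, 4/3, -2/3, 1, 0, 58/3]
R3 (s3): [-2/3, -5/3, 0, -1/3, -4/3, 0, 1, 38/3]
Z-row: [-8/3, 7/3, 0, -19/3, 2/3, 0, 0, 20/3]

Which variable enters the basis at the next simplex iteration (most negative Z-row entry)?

d

Negative Z-row entries: a: -8/3, d: -19/3.
The most negative is -19/3 in column d, so d enters.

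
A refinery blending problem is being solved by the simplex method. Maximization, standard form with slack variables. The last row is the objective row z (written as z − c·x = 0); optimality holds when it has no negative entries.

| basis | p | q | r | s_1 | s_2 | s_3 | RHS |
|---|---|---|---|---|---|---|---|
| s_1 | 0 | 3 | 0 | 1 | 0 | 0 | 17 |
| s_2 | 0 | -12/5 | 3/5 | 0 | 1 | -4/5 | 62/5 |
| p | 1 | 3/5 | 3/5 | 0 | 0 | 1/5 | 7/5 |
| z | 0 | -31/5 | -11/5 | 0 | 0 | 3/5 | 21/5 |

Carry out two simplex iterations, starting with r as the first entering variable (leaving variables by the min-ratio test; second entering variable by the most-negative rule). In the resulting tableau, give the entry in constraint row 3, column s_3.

1/3

Ratio test on column r — row 1: entry 0 ≤ 0; row 2: (62/5)/(3/5) = 62/3; row 3: (7/5)/(3/5) = 7/3. Minimum is 7/3 at row 3 (p leaves); pivot element 3/5.
Divide row 3 by 3/5; eliminate column r from the other rows.
Second iteration: most negative z-row entry is -4 in column q, so q enters.
Ratio test on column q — row 1: 17/3 = 17/3; row 2: entry -3 ≤ 0; row 3: (7/3)/1 = 7/3. Minimum is 7/3 at row 3 (r leaves); pivot element 1.
Divide row 3 by 1; eliminate column q from the other rows.
After both pivots, the entry at constraint row 3, column s_3 is 1/3.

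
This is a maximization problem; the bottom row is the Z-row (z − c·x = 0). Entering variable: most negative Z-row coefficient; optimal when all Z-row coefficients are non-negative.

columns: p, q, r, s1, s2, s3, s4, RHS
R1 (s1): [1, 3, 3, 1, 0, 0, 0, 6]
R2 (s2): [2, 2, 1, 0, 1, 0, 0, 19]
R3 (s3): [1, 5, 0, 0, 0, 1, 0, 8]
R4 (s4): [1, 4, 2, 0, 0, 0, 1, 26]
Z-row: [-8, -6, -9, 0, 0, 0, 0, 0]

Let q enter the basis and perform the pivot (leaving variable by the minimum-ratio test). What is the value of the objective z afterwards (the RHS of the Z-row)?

Ratio test on column q — row 1: 6/3 = 2; row 2: 19/2 = 19/2; row 3: 8/5 = 8/5; row 4: 26/4 = 13/2. Minimum is 8/5 at row 3 (s3 leaves); pivot element 5.
Pivot on row 3; the Z-row RHS becomes 0 − (-6)·(8/5) = 48/5.

48/5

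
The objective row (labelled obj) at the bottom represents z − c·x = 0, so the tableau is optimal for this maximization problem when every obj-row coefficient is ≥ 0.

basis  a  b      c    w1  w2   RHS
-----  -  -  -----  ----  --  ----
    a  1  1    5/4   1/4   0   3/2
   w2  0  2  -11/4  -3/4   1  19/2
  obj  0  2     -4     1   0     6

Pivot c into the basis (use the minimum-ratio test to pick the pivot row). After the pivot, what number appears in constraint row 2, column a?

11/5

Ratio test on column c — row 1: (3/2)/(5/4) = 6/5; row 2: entry -11/4 ≤ 0. Minimum is 6/5 at row 1 (a leaves); pivot element 5/4.
Divide row 1 by 5/4; eliminate column c from the other rows.
Row 2 update in column a: 0 − (-11/4)·(4/5) = 11/5.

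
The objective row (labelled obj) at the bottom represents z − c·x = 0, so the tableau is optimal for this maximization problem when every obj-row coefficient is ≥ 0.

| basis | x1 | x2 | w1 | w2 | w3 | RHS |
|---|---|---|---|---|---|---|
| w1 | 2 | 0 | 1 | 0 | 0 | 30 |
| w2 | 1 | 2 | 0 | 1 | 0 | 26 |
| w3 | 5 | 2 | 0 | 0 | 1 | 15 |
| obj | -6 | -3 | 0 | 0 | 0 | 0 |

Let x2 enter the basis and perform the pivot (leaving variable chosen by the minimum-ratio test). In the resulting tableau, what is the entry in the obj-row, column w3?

3/2

Ratio test on column x2 — row 1: entry 0 ≤ 0; row 2: 26/2 = 13; row 3: 15/2 = 15/2. Minimum is 15/2 at row 3 (w3 leaves); pivot element 2.
Divide row 3 by 2; eliminate column x2 from the other rows.
obj-row update in column w3: 0 − (-3)·(1/2) = 3/2.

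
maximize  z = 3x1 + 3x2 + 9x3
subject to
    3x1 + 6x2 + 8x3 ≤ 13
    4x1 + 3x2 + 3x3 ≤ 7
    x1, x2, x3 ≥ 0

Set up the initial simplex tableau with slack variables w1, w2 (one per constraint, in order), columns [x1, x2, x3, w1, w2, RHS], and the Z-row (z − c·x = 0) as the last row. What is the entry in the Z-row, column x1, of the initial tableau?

The Z-row carries the negated objective coefficients: the x1 entry is -3.

-3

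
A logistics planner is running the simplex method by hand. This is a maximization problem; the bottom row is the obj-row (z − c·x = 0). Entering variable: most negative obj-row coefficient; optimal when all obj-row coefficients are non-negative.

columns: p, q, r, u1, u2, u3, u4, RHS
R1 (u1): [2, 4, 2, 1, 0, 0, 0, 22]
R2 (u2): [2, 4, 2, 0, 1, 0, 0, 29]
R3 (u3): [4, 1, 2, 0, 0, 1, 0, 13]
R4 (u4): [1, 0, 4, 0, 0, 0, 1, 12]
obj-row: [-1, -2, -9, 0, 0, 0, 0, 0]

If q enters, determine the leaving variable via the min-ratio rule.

u1

Column q entries and ratios — u1: 22/4 = 11/2; u2: 29/4 = 29/4; u3: 13/1 = 13; u4: 0 ≤ 0, skip.
Smallest ratio is 11/2 in the row of u1, so u1 leaves.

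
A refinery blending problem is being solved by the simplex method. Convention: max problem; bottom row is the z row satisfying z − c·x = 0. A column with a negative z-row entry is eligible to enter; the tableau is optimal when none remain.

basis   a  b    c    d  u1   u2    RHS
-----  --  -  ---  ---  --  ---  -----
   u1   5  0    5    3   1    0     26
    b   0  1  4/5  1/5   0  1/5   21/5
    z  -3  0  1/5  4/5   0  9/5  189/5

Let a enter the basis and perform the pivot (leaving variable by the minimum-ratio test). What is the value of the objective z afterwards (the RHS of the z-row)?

267/5

Ratio test on column a — row 1: 26/5 = 26/5; row 2: entry 0 ≤ 0. Minimum is 26/5 at row 1 (u1 leaves); pivot element 5.
Pivot on row 1; the z-row RHS becomes 189/5 − (-3)·(26/5) = 267/5.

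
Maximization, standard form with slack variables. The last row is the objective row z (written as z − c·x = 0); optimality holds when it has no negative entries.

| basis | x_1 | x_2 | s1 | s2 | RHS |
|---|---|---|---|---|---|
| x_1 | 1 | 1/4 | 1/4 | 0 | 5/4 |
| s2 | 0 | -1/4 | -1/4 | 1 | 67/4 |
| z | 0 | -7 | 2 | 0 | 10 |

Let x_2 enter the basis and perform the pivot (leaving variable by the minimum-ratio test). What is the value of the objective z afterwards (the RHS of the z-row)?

45

Ratio test on column x_2 — row 1: (5/4)/(1/4) = 5; row 2: entry -1/4 ≤ 0. Minimum is 5 at row 1 (x_1 leaves); pivot element 1/4.
Pivot on row 1; the z-row RHS becomes 10 − (-7)·5 = 45.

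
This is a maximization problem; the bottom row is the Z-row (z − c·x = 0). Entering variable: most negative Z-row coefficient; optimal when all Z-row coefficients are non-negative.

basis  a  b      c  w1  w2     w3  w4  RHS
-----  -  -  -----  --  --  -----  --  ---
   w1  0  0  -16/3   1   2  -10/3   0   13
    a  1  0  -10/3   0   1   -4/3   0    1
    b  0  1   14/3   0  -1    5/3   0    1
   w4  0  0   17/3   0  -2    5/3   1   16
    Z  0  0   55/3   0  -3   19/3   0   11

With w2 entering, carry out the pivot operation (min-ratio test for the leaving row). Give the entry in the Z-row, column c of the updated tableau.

25/3

Ratio test on column w2 — row 1: 13/2 = 13/2; row 2: 1/1 = 1; row 3: entry -1 ≤ 0; row 4: entry -2 ≤ 0. Minimum is 1 at row 2 (a leaves); pivot element 1.
Divide row 2 by 1; eliminate column w2 from the other rows.
Z-row update in column c: 55/3 − (-3)·(-10/3) = 25/3.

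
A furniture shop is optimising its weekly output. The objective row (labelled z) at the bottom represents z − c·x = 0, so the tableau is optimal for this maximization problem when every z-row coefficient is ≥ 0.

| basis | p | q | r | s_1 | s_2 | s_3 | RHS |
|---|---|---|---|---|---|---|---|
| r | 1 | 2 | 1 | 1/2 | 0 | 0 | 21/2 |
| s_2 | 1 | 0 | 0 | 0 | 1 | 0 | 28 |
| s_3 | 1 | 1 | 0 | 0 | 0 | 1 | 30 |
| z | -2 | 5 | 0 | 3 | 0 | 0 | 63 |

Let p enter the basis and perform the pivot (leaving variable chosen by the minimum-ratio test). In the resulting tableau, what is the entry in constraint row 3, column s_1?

-1/2

Ratio test on column p — row 1: (21/2)/1 = 21/2; row 2: 28/1 = 28; row 3: 30/1 = 30. Minimum is 21/2 at row 1 (r leaves); pivot element 1.
Divide row 1 by 1; eliminate column p from the other rows.
Row 3 update in column s_1: 0 − 1·(1/2) = -1/2.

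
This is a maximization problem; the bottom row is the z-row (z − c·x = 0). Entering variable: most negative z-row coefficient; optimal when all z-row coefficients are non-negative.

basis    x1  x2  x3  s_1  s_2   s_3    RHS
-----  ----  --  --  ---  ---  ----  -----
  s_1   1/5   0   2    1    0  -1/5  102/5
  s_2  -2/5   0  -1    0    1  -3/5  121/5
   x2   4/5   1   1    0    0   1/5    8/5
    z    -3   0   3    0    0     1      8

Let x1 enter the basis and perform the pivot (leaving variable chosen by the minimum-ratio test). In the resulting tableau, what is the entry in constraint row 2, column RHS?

25

Ratio test on column x1 — row 1: (102/5)/(1/5) = 102; row 2: entry -2/5 ≤ 0; row 3: (8/5)/(4/5) = 2. Minimum is 2 at row 3 (x2 leaves); pivot element 4/5.
Divide row 3 by 4/5; eliminate column x1 from the other rows.
Row 2 update in column RHS: 121/5 − (-2/5)·2 = 25.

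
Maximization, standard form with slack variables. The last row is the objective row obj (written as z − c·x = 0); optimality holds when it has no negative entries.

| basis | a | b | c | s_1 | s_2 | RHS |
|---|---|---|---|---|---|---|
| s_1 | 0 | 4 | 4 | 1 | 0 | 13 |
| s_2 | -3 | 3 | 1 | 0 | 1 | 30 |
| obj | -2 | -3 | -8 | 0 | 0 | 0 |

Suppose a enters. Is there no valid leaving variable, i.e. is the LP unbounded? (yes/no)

yes

Every constraint-row entry in column a is ≤ 0, so increasing a is unbounded.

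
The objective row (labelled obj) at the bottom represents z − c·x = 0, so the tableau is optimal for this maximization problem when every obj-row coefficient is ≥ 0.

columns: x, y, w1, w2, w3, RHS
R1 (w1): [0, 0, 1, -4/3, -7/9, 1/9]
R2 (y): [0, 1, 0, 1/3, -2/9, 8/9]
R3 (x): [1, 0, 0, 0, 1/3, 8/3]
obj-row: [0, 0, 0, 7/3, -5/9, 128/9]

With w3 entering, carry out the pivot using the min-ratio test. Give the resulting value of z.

56/3

Ratio test on column w3 — row 1: entry -7/9 ≤ 0; row 2: entry -2/9 ≤ 0; row 3: (8/3)/(1/3) = 8. Minimum is 8 at row 3 (x leaves); pivot element 1/3.
Pivot on row 3; the obj-row RHS becomes 128/9 − (-5/9)·8 = 56/3.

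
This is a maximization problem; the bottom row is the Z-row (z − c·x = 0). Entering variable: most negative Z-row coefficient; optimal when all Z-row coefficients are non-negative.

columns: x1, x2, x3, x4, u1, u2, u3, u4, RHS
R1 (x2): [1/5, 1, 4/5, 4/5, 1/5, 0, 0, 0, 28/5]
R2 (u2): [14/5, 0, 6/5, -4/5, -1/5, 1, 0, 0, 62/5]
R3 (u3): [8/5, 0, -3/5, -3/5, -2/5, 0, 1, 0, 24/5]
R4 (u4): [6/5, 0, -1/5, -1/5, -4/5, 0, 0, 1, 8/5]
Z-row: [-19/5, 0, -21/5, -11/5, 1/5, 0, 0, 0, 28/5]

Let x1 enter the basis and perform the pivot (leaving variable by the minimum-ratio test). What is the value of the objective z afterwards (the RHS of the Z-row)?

Ratio test on column x1 — row 1: (28/5)/(1/5) = 28; row 2: (62/5)/(14/5) = 31/7; row 3: (24/5)/(8/5) = 3; row 4: (8/5)/(6/5) = 4/3. Minimum is 4/3 at row 4 (u4 leaves); pivot element 6/5.
Pivot on row 4; the Z-row RHS becomes 28/5 − (-19/5)·(4/3) = 32/3.

32/3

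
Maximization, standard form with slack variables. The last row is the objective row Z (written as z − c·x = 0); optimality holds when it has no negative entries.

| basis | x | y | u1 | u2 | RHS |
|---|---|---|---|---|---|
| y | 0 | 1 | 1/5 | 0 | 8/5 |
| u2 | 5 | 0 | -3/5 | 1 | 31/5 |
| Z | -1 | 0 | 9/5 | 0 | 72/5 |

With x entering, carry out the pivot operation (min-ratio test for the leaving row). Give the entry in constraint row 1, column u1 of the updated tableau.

1/5

Ratio test on column x — row 1: entry 0 ≤ 0; row 2: (31/5)/5 = 31/25. Minimum is 31/25 at row 2 (u2 leaves); pivot element 5.
Divide row 2 by 5; eliminate column x from the other rows.
Row 1 update in column u1: 1/5 − 0·(-3/25) = 1/5.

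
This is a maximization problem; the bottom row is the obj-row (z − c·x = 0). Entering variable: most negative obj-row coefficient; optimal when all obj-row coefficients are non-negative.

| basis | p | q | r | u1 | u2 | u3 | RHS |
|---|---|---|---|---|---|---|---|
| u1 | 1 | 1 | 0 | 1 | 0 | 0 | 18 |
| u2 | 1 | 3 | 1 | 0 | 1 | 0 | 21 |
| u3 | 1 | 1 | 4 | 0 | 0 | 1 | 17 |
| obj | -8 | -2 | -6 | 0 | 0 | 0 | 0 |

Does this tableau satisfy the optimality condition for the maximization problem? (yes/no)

no

The obj-row has a negative entry -8 in column p, so it is not optimal.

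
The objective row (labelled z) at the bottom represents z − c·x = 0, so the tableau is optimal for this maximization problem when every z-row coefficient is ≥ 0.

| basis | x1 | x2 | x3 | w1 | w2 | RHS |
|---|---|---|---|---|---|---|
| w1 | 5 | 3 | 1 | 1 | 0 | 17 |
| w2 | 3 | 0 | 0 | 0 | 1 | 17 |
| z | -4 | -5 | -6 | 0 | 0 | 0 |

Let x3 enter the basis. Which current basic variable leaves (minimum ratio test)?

w1

Column x3 entries and ratios — w1: 17/1 = 17; w2: 0 ≤ 0, skip.
Smallest ratio is 17 in the row of w1, so w1 leaves.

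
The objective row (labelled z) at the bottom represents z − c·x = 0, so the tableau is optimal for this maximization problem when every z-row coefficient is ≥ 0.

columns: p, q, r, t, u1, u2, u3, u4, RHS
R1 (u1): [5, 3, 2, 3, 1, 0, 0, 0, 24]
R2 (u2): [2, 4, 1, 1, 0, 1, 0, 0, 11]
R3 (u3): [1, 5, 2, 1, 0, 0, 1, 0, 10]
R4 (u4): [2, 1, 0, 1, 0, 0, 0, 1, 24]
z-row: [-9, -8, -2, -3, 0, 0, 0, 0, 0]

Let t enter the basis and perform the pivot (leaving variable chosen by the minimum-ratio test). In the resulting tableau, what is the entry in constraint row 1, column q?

1

Ratio test on column t — row 1: 24/3 = 8; row 2: 11/1 = 11; row 3: 10/1 = 10; row 4: 24/1 = 24. Minimum is 8 at row 1 (u1 leaves); pivot element 3.
Divide row 1 by 3; eliminate column t from the other rows.
In the new row 1, the q entry is the old entry divided by the pivot: 3/3 = 1.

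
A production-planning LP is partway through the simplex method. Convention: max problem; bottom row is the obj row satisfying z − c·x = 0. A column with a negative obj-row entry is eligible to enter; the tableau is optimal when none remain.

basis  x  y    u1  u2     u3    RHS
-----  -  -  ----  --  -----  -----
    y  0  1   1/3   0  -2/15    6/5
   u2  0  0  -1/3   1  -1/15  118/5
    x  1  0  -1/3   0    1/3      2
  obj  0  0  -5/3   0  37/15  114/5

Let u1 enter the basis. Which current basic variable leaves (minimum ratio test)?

Column u1 entries and ratios — y: (6/5)/(1/3) = 18/5; u2: -1/3 ≤ 0, skip; x: -1/3 ≤ 0, skip.
Smallest ratio is 18/5 in the row of y, so y leaves.

y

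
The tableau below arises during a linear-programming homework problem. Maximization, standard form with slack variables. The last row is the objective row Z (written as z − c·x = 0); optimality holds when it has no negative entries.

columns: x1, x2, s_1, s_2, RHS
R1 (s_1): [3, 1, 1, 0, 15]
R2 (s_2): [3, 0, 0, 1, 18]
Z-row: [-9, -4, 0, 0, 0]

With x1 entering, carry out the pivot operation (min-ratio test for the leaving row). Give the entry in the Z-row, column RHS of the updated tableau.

45

Ratio test on column x1 — row 1: 15/3 = 5; row 2: 18/3 = 6. Minimum is 5 at row 1 (s_1 leaves); pivot element 3.
Divide row 1 by 3; eliminate column x1 from the other rows.
Z-row update in column RHS: 0 − (-9)·5 = 45.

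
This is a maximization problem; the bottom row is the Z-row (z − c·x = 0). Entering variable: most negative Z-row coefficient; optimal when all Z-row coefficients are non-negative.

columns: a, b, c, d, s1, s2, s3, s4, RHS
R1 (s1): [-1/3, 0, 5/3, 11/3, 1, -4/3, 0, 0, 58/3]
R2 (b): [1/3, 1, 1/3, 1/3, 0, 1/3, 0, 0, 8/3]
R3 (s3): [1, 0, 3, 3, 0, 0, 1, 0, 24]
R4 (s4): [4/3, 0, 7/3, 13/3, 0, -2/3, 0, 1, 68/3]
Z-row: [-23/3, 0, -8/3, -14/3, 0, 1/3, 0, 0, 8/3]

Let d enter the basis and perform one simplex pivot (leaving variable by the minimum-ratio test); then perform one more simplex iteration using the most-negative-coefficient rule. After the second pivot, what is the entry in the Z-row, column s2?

10

Ratio test on column d — row 1: (58/3)/(11/3) = 58/11; row 2: (8/3)/(1/3) = 8; row 3: 24/3 = 8; row 4: (68/3)/(13/3) = 68/13. Minimum is 68/13 at row 4 (s4 leaves); pivot element 13/3.
Divide row 4 by 13/3; eliminate column d from the other rows.
Second iteration: most negative Z-row entry is -81/13 in column a, so a enters.
Ratio test on column a — row 1: entry -19/13 ≤ 0; row 2: (12/13)/(3/13) = 4; row 3: (108/13)/(1/13) = 108; row 4: (68/13)/(4/13) = 17. Minimum is 4 at row 2 (b leaves); pivot element 3/13.
Divide row 2 by 3/13; eliminate column a from the other rows.
After both pivots, the entry at the Z-row, column s2 is 10.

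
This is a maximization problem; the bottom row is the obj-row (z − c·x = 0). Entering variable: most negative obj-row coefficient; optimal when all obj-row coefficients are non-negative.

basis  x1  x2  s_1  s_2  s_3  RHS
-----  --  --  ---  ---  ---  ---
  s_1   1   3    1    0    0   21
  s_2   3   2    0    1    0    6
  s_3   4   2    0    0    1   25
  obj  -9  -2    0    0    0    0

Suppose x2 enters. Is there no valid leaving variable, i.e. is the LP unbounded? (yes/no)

no

Column x2 has positive entries in row(s) 1, 2, 3, so the ratio test bounds it — not unbounded.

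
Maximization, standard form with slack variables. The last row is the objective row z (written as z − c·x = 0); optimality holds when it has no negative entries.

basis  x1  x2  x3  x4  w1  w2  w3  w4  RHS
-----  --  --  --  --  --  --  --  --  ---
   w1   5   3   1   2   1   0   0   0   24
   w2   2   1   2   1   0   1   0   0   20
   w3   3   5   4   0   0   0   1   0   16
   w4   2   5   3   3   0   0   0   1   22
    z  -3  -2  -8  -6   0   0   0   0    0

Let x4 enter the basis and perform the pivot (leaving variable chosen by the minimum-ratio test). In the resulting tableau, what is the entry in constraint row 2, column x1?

4/3

Ratio test on column x4 — row 1: 24/2 = 12; row 2: 20/1 = 20; row 3: entry 0 ≤ 0; row 4: 22/3 = 22/3. Minimum is 22/3 at row 4 (w4 leaves); pivot element 3.
Divide row 4 by 3; eliminate column x4 from the other rows.
Row 2 update in column x1: 2 − 1·(2/3) = 4/3.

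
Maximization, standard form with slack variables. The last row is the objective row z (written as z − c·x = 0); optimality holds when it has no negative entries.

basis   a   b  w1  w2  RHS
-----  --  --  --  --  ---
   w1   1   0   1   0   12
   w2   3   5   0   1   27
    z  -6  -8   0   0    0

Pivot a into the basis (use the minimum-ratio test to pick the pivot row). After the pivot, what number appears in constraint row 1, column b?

Ratio test on column a — row 1: 12/1 = 12; row 2: 27/3 = 9. Minimum is 9 at row 2 (w2 leaves); pivot element 3.
Divide row 2 by 3; eliminate column a from the other rows.
Row 1 update in column b: 0 − 1·(5/3) = -5/3.

-5/3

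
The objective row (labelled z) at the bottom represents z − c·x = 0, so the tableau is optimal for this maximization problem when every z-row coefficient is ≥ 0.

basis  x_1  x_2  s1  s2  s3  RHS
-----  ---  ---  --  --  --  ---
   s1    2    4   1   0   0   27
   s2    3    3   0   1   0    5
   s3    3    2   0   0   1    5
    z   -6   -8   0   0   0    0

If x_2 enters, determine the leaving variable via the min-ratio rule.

Column x_2 entries and ratios — s1: 27/4 = 27/4; s2: 5/3 = 5/3; s3: 5/2 = 5/2.
Smallest ratio is 5/3 in the row of s2, so s2 leaves.

s2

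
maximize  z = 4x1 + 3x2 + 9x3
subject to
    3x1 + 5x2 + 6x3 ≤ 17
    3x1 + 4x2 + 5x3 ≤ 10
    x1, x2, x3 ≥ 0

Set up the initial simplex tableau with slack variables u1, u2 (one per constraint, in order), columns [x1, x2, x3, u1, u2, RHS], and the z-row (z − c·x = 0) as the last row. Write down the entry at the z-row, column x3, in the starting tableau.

-9

The z-row carries the negated objective coefficients: the x3 entry is -9.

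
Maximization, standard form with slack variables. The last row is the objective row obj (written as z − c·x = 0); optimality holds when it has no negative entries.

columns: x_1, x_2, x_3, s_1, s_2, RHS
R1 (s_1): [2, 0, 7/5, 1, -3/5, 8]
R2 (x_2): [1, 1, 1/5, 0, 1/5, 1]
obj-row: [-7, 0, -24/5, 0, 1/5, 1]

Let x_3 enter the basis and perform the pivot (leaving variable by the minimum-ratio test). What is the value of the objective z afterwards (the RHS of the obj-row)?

Ratio test on column x_3 — row 1: 8/(7/5) = 40/7; row 2: 1/(1/5) = 5. Minimum is 5 at row 2 (x_2 leaves); pivot element 1/5.
Pivot on row 2; the obj-row RHS becomes 1 − (-24/5)·5 = 25.

25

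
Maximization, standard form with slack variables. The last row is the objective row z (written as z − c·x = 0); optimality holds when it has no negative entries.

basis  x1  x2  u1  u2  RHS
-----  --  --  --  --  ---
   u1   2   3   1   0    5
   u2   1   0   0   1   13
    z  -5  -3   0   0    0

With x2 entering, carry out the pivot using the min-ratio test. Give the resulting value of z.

5

Ratio test on column x2 — row 1: 5/3 = 5/3; row 2: entry 0 ≤ 0. Minimum is 5/3 at row 1 (u1 leaves); pivot element 3.
Pivot on row 1; the z-row RHS becomes 0 − (-3)·(5/3) = 5.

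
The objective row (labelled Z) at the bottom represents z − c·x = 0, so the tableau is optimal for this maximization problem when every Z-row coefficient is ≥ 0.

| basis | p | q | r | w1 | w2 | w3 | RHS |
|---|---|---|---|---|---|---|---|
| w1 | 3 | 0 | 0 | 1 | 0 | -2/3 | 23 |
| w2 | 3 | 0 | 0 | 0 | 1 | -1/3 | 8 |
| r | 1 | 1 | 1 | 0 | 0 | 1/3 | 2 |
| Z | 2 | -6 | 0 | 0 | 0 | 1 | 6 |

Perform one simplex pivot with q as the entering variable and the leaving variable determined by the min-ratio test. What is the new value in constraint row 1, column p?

Ratio test on column q — row 1: entry 0 ≤ 0; row 2: entry 0 ≤ 0; row 3: 2/1 = 2. Minimum is 2 at row 3 (r leaves); pivot element 1.
Divide row 3 by 1; eliminate column q from the other rows.
Row 1 update in column p: 3 − 0·1 = 3.

3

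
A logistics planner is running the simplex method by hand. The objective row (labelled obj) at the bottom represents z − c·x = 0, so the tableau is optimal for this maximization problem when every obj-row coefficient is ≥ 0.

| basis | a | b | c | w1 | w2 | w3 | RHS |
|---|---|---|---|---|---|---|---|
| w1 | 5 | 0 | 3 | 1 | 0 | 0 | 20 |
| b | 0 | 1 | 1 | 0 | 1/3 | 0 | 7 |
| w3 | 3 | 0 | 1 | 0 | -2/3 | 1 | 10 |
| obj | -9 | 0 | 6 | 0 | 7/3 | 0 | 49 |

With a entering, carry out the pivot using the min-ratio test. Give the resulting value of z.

Ratio test on column a — row 1: 20/5 = 4; row 2: entry 0 ≤ 0; row 3: 10/3 = 10/3. Minimum is 10/3 at row 3 (w3 leaves); pivot element 3.
Pivot on row 3; the obj-row RHS becomes 49 − (-9)·(10/3) = 79.

79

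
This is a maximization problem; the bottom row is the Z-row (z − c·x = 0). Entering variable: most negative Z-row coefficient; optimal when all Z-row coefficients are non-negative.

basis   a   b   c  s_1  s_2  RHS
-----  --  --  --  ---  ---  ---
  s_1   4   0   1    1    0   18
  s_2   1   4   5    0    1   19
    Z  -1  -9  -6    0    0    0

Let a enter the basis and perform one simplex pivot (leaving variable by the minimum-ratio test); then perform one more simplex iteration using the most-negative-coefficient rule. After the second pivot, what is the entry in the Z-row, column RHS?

297/8

Ratio test on column a — row 1: 18/4 = 9/2; row 2: 19/1 = 19. Minimum is 9/2 at row 1 (s_1 leaves); pivot element 4.
Divide row 1 by 4; eliminate column a from the other rows.
Second iteration: most negative Z-row entry is -9 in column b, so b enters.
Ratio test on column b — row 1: entry 0 ≤ 0; row 2: (29/2)/4 = 29/8. Minimum is 29/8 at row 2 (s_2 leaves); pivot element 4.
Divide row 2 by 4; eliminate column b from the other rows.
After both pivots, the entry at the Z-row, column RHS is 297/8.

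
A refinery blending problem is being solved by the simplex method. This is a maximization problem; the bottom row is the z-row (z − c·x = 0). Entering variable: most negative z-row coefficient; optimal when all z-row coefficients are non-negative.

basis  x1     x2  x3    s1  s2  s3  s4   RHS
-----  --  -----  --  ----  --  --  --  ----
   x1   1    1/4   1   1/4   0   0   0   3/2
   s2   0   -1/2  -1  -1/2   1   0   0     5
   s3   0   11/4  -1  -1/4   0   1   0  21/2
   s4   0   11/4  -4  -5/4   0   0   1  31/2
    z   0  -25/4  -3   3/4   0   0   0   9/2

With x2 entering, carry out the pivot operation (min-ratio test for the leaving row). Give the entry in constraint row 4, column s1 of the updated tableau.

-1

Ratio test on column x2 — row 1: (3/2)/(1/4) = 6; row 2: entry -1/2 ≤ 0; row 3: (21/2)/(11/4) = 42/11; row 4: (31/2)/(11/4) = 62/11. Minimum is 42/11 at row 3 (s3 leaves); pivot element 11/4.
Divide row 3 by 11/4; eliminate column x2 from the other rows.
Row 4 update in column s1: -5/4 − (11/4)·(-1/11) = -1.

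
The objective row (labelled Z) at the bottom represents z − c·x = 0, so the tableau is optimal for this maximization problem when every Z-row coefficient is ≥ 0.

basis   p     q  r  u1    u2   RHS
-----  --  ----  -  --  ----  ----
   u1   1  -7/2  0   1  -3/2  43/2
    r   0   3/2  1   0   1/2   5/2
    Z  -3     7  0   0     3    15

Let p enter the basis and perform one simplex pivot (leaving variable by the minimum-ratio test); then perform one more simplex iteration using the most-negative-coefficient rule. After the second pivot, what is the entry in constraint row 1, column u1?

Ratio test on column p — row 1: (43/2)/1 = 43/2; row 2: entry 0 ≤ 0. Minimum is 43/2 at row 1 (u1 leaves); pivot element 1.
Divide row 1 by 1; eliminate column p from the other rows.
Second iteration: most negative Z-row entry is -7/2 in column q, so q enters.
Ratio test on column q — row 1: entry -7/2 ≤ 0; row 2: (5/2)/(3/2) = 5/3. Minimum is 5/3 at row 2 (r leaves); pivot element 3/2.
Divide row 2 by 3/2; eliminate column q from the other rows.
After both pivots, the entry at constraint row 1, column u1 is 1.

1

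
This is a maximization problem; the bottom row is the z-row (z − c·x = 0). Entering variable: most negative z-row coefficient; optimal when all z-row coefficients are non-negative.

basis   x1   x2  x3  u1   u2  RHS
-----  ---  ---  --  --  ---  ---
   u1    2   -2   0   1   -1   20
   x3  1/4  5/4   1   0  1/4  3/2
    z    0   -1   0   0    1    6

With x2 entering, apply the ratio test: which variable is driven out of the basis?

x3

Column x2 entries and ratios — u1: -2 ≤ 0, skip; x3: (3/2)/(5/4) = 6/5.
Smallest ratio is 6/5 in the row of x3, so x3 leaves.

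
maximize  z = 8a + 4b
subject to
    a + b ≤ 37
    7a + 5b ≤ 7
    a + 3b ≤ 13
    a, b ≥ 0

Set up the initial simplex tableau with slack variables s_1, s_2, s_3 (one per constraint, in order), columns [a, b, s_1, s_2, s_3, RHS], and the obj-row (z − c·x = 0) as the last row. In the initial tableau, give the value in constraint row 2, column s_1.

0

Slack s_1 belongs to constraint 1; its column is the unit vector e_1, so the entry in row 2 is 0.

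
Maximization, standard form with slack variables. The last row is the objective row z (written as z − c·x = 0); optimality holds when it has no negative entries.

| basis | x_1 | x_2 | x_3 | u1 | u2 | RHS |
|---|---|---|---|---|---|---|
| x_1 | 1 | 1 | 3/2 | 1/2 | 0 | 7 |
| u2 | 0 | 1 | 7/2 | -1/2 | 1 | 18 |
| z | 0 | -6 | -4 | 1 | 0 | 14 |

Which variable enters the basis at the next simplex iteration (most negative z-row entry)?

x_2

Negative z-row entries: x_2: -6, x_3: -4.
The most negative is -6 in column x_2, so x_2 enters.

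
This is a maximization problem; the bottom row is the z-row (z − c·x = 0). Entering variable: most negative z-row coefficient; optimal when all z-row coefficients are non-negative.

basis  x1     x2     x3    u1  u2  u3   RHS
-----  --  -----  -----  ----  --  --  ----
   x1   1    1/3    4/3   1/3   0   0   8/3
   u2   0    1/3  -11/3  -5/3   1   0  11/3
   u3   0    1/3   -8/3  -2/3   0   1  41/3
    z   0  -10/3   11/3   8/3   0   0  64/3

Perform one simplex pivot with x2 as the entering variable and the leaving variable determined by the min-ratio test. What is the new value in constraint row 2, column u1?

Ratio test on column x2 — row 1: (8/3)/(1/3) = 8; row 2: (11/3)/(1/3) = 11; row 3: (41/3)/(1/3) = 41. Minimum is 8 at row 1 (x1 leaves); pivot element 1/3.
Divide row 1 by 1/3; eliminate column x2 from the other rows.
Row 2 update in column u1: -5/3 − (1/3)·1 = -2.

-2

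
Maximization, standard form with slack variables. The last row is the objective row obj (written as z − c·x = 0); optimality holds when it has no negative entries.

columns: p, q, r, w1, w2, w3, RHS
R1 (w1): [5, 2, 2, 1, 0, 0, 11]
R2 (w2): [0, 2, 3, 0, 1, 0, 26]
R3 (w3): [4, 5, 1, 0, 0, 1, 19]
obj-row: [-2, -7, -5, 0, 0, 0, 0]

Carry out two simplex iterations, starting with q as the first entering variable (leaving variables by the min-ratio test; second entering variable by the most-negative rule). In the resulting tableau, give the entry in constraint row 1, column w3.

-1/4

Ratio test on column q — row 1: 11/2 = 11/2; row 2: 26/2 = 13; row 3: 19/5 = 19/5. Minimum is 19/5 at row 3 (w3 leaves); pivot element 5.
Divide row 3 by 5; eliminate column q from the other rows.
Second iteration: most negative obj-row entry is -18/5 in column r, so r enters.
Ratio test on column r — row 1: (17/5)/(8/5) = 17/8; row 2: (92/5)/(13/5) = 92/13; row 3: (19/5)/(1/5) = 19. Minimum is 17/8 at row 1 (w1 leaves); pivot element 8/5.
Divide row 1 by 8/5; eliminate column r from the other rows.
After both pivots, the entry at constraint row 1, column w3 is -1/4.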